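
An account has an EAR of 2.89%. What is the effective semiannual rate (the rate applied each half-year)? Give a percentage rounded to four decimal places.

The per-half-year rate i satisfies (1 + i)^2 = 1 + 0.0289.
i = 1.0289^(1/2) − 1 = 0.0143471 = 1.4347%.

1.4347%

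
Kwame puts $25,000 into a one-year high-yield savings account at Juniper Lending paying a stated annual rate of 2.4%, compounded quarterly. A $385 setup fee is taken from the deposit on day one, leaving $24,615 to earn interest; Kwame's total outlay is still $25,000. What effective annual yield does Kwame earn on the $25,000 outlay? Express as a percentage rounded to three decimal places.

0.844%

Value after one year: 24,615 × (1 + 0.024/4)^4 = 24,615 × 1.024217 = $25,211.10.
Effective yield on the $25,000 outlay: 25,211.10 / 25,000 − 1 = 0.008444 = 0.844%.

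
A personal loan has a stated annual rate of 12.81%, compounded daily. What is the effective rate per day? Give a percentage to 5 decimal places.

With a nominal annual rate compounded daily, the periodic rate is the nominal rate divided by 365.
i = 0.1281 / 365 = 0.0003510 = 0.03510%.

0.03510%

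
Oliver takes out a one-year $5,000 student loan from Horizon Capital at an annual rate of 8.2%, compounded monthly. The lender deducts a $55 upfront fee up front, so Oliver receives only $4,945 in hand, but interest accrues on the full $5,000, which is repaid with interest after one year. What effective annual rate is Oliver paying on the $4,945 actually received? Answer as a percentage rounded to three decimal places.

9.722%

Amount owed after one year: 5,000 × (1 + 0.082/12)^12 = 5,000 × 1.085153 = $5,425.77.
Effective rate on net proceeds: 5,425.77 / 4,945 − 1 = 0.097223 = 9.722%.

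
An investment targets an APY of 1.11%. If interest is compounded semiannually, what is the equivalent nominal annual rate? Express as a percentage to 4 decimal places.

1.1069%

(1 + r/2)^2 − 1 = 0.0111, so 1 + r/2 = 1.0111^(1/2).
r/2 = 0.005535, so r = 0.011069 = 1.1069%.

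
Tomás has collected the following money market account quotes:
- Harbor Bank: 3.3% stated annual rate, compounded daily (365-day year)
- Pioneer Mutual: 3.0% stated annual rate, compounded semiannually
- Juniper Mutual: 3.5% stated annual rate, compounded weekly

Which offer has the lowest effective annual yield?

Harbor Bank: (1 + 0.033/365)^365 − 1 = 3.355%
Pioneer Mutual: (1 + 0.030/2)^2 − 1 = 3.022%
Juniper Mutual: (1 + 0.035/52)^52 − 1 = 3.561%
The lowest effective annual rate is Pioneer Mutual at 3.022%.

Pioneer Mutual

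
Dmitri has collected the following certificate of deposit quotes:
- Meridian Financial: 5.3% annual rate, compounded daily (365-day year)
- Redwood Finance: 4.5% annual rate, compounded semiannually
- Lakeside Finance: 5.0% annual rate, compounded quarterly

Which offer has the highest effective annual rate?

Meridian Financial: (1 + 0.053/365)^365 − 1 = 5.443%
Redwood Finance: (1 + 0.045/2)^2 − 1 = 4.551%
Lakeside Finance: (1 + 0.050/4)^4 − 1 = 5.095%
The highest effective annual rate is Meridian Financial at 5.443%.

Meridian Financial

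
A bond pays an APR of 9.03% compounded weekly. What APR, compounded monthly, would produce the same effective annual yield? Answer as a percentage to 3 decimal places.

EAR = (1 + 0.0903/52)^52 − 1 = 0.094417.
Solve (1 + r/12)^12 = 1.094417: r/12 = 1.094417^(1/12) − 1 = 0.007547, so r = 0.090562 = 9.056%.

9.056%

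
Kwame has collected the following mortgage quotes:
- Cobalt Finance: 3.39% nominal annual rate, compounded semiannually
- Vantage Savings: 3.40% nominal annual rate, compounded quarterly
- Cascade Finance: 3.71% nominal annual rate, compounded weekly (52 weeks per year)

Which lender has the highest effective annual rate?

Cobalt Finance: (1 + 0.0339/2)^2 − 1 = 3.419%
Vantage Savings: (1 + 0.0340/4)^4 − 1 = 3.444%
Cascade Finance: (1 + 0.0371/52)^52 − 1 = 3.778%
The highest effective annual rate is Cascade Finance at 3.778%.

Cascade Finance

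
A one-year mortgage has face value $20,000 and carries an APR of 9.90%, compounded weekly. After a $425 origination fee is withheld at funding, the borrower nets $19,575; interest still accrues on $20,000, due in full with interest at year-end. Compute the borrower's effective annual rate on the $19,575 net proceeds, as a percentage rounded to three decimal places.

Amount owed after one year: 20,000 × (1 + 0.0990/52)^52 = 20,000 × 1.103962 = $22,079.25.
Effective rate on net proceeds: 22,079.25 / 19,575 − 1 = 0.127931 = 12.793%.

12.793%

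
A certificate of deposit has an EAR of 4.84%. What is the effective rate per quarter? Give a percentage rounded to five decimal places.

The per-quarter rate i satisfies (1 + i)^4 = 1 + 0.0484.
i = 1.0484^(1/4) − 1 = 0.0118864 = 1.18864%.

1.18864%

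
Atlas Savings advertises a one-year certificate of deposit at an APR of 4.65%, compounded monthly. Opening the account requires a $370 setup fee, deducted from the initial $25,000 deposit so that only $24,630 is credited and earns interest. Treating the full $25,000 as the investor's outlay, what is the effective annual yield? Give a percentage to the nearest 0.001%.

Value after one year: 24,630 × (1 + 0.0465/12)^12 = 24,630 × 1.047504 = $25,800.02.
Effective yield on the $25,000 outlay: 25,800.02 / 25,000 − 1 = 0.032001 = 3.200%.

3.200%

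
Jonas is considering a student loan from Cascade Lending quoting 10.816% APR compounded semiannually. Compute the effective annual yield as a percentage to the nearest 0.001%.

EAR = (1 + 0.10816/2)^2 − 1.
= (1 + 0.054080)^2 − 1 = 1.111085 − 1 = 11.108%.

11.108%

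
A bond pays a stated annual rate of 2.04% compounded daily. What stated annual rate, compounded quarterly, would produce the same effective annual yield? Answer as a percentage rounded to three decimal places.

EAR = (1 + 0.0204/365)^365 − 1 = 0.020609.
Solve (1 + r/4)^4 = 1.020609: r/4 = 1.020609^(1/4) − 1 = 0.005113, so r = 0.020452 = 2.045%.

2.045%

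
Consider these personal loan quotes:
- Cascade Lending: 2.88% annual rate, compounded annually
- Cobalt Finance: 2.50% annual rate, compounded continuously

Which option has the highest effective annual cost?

Cascade Lending

Cascade Lending: compounded annually, EAR = 2.880%
Cobalt Finance: e^0.0250 − 1 = 2.532%
The highest effective annual rate is Cascade Lending at 2.880%.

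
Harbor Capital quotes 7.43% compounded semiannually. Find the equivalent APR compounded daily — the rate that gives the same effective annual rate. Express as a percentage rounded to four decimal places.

EAR = (1 + 0.0743/2)^2 − 1 = 0.075680.
Solve (1 + r/365)^365 = 1.075680: r/365 = 1.075680^(1/365) − 1 = 0.000200, so r = 0.072960 = 7.2960%.

7.2960%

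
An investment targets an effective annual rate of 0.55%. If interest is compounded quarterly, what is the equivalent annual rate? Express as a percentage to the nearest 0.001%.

0.549%

(1 + r/4)^4 − 1 = 0.0055, so 1 + r/4 = 1.0055^(1/4).
r/4 = 0.001372, so r = 0.005489 = 0.549%.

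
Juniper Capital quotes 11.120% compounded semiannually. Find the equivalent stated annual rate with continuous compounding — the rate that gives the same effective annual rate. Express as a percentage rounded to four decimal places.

EAR = (1 + 0.11120/2)^2 − 1 = 0.114291.
Equivalent continuous rate: r = ln(1 + 0.114291) = 0.108219 = 10.8219%.

10.8219%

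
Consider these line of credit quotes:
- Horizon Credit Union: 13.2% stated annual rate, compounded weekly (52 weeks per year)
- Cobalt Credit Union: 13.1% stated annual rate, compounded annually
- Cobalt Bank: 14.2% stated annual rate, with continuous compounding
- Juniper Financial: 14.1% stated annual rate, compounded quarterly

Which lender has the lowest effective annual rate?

Cobalt Credit Union

Horizon Credit Union: (1 + 0.132/52)^52 − 1 = 14.092%
Cobalt Credit Union: compounded annually, EAR = 13.100%
Cobalt Bank: e^0.142 − 1 = 15.258%
Juniper Financial: (1 + 0.141/4)^4 − 1 = 14.863%
The lowest effective annual rate is Cobalt Credit Union at 13.100%.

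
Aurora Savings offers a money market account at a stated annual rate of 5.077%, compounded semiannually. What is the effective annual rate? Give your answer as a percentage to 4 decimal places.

5.1414%

EAR = (1 + 0.05077/2)^2 − 1.
= 1.051414 − 1 = 5.1414%.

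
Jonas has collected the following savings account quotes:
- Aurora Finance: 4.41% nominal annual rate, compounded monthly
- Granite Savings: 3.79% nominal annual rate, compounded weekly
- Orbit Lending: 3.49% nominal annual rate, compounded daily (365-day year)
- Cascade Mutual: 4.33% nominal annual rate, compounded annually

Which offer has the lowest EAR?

Orbit Lending

Aurora Finance: (1 + 0.0441/12)^12 − 1 = 4.500%
Granite Savings: (1 + 0.0379/52)^52 − 1 = 3.861%
Orbit Lending: (1 + 0.0349/365)^365 − 1 = 3.551%
Cascade Mutual: compounded annually, EAR = 4.330%
The lowest effective annual rate is Orbit Lending at 3.551%.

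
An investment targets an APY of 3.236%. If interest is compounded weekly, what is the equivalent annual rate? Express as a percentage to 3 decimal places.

(1 + r/52)^52 − 1 = 0.03236, so 1 + r/52 = 1.03236^(1/52).
r/52 = 0.000613, so r = 0.031857 = 3.186%.

3.186%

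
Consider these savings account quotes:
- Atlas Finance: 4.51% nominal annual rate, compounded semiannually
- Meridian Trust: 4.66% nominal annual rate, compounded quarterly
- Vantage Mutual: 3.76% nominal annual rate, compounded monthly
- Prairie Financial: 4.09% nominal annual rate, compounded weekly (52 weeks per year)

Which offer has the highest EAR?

Meridian Trust

Atlas Finance: (1 + 0.0451/2)^2 − 1 = 4.561%
Meridian Trust: (1 + 0.0466/4)^4 − 1 = 4.742%
Vantage Mutual: (1 + 0.0376/12)^12 − 1 = 3.825%
Prairie Financial: (1 + 0.0409/52)^52 − 1 = 4.173%
The highest effective annual rate is Meridian Trust at 4.742%.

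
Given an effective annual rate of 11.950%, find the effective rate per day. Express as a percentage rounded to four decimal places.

0.0309%

The per-day rate i satisfies (1 + i)^365 = 1 + 0.11950.
i = 1.11950^(1/365) − 1 = 0.0003093 = 0.0309%.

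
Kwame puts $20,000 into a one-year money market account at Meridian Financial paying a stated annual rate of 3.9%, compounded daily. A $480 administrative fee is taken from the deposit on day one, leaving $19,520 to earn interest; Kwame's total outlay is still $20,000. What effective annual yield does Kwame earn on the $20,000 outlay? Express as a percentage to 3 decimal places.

Value after one year: 19,520 × (1 + 0.039/365)^365 = 19,520 × 1.039768 = $20,296.28.
Effective yield on the $20,000 outlay: 20,296.28 / 20,000 − 1 = 0.014814 = 1.481%.

1.481%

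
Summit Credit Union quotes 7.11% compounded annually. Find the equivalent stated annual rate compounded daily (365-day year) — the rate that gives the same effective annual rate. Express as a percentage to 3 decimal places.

6.869%

Compounded annually, EAR = nominal = 0.071100.
Solve (1 + r/365)^365 = 1.071100: r/365 = 1.071100^(1/365) − 1 = 0.000188, so r = 0.068693 = 6.869%.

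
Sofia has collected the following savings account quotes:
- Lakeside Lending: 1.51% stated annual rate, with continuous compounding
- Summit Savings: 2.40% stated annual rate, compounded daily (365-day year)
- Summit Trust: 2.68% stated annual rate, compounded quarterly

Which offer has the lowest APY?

Lakeside Lending: e^0.0151 − 1 = 1.521%
Summit Savings: (1 + 0.0240/365)^365 − 1 = 2.429%
Summit Trust: (1 + 0.0268/4)^4 − 1 = 2.707%
The lowest effective annual rate is Lakeside Lending at 1.521%.

Lakeside Lending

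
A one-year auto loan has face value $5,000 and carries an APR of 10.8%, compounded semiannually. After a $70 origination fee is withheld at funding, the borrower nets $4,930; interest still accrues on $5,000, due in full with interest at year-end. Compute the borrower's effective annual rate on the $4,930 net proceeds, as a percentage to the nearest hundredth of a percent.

12.67%

Amount owed after one year: 5,000 × (1 + 0.108/2)^2 = 5,000 × 1.110916 = $5,554.58.
Effective rate on net proceeds: 5,554.58 / 4,930 − 1 = 0.126690 = 12.67%.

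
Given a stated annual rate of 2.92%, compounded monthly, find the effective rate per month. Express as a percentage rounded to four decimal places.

With a nominal annual rate compounded monthly, the periodic rate is the nominal rate divided by 12.
i = 0.0292 / 12 = 0.0024333 = 0.2433%.

0.2433%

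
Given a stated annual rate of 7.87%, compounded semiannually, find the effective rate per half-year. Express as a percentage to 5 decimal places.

With a nominal annual rate compounded semiannually, the periodic rate is the nominal rate divided by 2.
i = 0.0787 / 2 = 0.0393500 = 3.93500%.

3.93500%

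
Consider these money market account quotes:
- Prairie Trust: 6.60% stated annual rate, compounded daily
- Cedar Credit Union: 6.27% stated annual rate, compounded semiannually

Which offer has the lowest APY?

Cedar Credit Union

Prairie Trust: (1 + 0.0660/365)^365 − 1 = 6.822%
Cedar Credit Union: (1 + 0.0627/2)^2 − 1 = 6.368%
The lowest effective annual rate is Cedar Credit Union at 6.368%.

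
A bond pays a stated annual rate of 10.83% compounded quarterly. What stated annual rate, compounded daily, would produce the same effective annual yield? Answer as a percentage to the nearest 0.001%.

10.688%

EAR = (1 + 0.1083/4)^4 − 1 = 0.112778.
Solve (1 + r/365)^365 = 1.112778: r/365 = 1.112778^(1/365) − 1 = 0.000293, so r = 0.106875 = 10.688%.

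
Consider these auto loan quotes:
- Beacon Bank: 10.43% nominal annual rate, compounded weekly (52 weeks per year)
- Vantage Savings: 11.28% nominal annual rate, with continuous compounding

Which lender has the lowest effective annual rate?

Beacon Bank

Beacon Bank: (1 + 0.1043/52)^52 − 1 = 10.982%
Vantage Savings: e^0.1128 − 1 = 11.941%
The lowest effective annual rate is Beacon Bank at 10.982%.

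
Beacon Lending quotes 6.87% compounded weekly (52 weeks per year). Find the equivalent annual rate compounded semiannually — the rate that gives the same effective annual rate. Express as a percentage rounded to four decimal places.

6.9847%

EAR = (1 + 0.0687/52)^52 − 1 = 0.071066.
Solve (1 + r/2)^2 = 1.071066: r/2 = 1.071066^(1/2) − 1 = 0.034923, so r = 0.069847 = 6.9847%.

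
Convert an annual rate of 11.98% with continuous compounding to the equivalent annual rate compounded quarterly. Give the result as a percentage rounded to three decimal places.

EAR under continuous compounding: e^0.1198 − 1 = 0.127271.
Solve (1 + r/4)^4 = 1.127271: r/4 = 1.127271^(1/4) − 1 = 0.030403, so r = 0.121612 = 12.161%.

12.161%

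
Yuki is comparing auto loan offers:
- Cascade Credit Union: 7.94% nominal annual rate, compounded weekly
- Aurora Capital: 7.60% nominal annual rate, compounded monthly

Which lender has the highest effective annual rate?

Cascade Credit Union

Cascade Credit Union: (1 + 0.0794/52)^52 − 1 = 8.257%
Aurora Capital: (1 + 0.0760/12)^12 − 1 = 7.870%
The highest effective annual rate is Cascade Credit Union at 8.257%.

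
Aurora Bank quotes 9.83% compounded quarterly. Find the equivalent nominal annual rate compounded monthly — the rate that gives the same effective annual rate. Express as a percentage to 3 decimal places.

EAR = (1 + 0.0983/4)^4 − 1 = 0.101983.
Solve (1 + r/12)^12 = 1.101983: r/12 = 1.101983^(1/12) − 1 = 0.008125, so r = 0.097506 = 9.751%.

9.751%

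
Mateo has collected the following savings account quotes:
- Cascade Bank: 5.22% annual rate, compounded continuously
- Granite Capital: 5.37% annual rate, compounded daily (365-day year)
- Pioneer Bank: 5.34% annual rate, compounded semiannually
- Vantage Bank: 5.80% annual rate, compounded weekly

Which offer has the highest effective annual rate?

Cascade Bank: e^0.0522 − 1 = 5.359%
Granite Capital: (1 + 0.0537/365)^365 − 1 = 5.516%
Pioneer Bank: (1 + 0.0534/2)^2 − 1 = 5.411%
Vantage Bank: (1 + 0.0580/52)^52 − 1 = 5.968%
The highest effective annual rate is Vantage Bank at 5.968%.

Vantage Bank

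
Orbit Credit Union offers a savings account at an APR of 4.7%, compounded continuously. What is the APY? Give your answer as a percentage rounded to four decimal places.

4.8122%

With continuous compounding, EAR = e^0.047 − 1.
e^0.047 = 1.048122, so EAR = 0.048122 = 4.8122%.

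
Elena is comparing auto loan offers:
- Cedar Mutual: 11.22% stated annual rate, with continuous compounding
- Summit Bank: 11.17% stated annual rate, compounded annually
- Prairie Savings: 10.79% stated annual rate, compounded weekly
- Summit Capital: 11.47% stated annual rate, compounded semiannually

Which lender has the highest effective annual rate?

Cedar Mutual: e^0.1122 − 1 = 11.874%
Summit Bank: compounded annually, EAR = 11.170%
Prairie Savings: (1 + 0.1079/52)^52 − 1 = 11.381%
Summit Capital: (1 + 0.1147/2)^2 − 1 = 11.799%
The highest effective annual rate is Cedar Mutual at 11.874%.

Cedar Mutual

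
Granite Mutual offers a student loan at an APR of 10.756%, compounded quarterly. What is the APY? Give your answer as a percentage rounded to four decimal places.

11.1977%

EAR = (1 + 0.10756/4)^4 − 1.
= 1.111977 − 1 = 11.1977%.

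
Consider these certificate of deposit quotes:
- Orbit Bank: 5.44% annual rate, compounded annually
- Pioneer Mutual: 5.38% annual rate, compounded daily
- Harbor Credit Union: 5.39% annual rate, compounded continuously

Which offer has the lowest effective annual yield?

Orbit Bank

Orbit Bank: compounded annually, EAR = 5.440%
Pioneer Mutual: (1 + 0.0538/365)^365 − 1 = 5.527%
Harbor Credit Union: e^0.0539 − 1 = 5.538%
The lowest effective annual rate is Orbit Bank at 5.440%.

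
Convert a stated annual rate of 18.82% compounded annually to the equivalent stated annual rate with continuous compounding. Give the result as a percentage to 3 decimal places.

Compounded annually, EAR = nominal = 0.188200.
Equivalent continuous rate: r = ln(1 + 0.188200) = 0.172440 = 17.244%.

17.244%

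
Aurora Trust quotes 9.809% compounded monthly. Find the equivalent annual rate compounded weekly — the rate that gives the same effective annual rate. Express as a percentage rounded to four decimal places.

9.7783%

EAR = (1 + 0.09809/12)^12 − 1 = 0.102622.
Solve (1 + r/52)^52 = 1.102622: r/52 = 1.102622^(1/52) − 1 = 0.001880, so r = 0.097783 = 9.7783%.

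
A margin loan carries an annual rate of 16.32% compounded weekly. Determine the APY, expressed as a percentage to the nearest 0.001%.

EAR = (1 + 0.1632/52)^52 − 1.
= (1 + 0.003138)^52 − 1 = 1.176971 − 1 = 17.697%.

17.697%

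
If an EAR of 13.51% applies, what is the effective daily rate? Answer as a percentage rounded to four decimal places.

0.0347%

The per-day rate i satisfies (1 + i)^365 = 1 + 0.1351.
i = 1.1351^(1/365) − 1 = 0.0003472 = 0.0347%.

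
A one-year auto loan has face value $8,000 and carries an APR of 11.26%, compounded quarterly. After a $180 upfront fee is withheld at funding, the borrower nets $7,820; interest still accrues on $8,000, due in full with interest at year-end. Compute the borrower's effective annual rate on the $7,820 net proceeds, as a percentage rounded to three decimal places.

14.317%

Amount owed after one year: 8,000 × (1 + 0.1126/4)^4 = 8,000 × 1.117444 = $8,939.56.
Effective rate on net proceeds: 8,939.56 / 7,820 − 1 = 0.143166 = 14.317%.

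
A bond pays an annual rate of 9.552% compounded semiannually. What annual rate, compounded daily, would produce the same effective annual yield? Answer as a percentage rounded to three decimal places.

9.332%

EAR = (1 + 0.09552/2)^2 − 1 = 0.097801.
Solve (1 + r/365)^365 = 1.097801: r/365 = 1.097801^(1/365) − 1 = 0.000256, so r = 0.093321 = 9.332%.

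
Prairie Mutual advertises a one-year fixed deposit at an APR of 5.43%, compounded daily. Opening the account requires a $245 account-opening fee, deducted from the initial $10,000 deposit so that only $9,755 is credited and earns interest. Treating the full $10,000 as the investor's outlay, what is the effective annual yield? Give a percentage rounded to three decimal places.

2.993%

Value after one year: 9,755 × (1 + 0.0543/365)^365 = 9,755 × 1.055797 = $10,299.30.
Effective yield on the $10,000 outlay: 10,299.30 / 10,000 − 1 = 0.029930 = 2.993%.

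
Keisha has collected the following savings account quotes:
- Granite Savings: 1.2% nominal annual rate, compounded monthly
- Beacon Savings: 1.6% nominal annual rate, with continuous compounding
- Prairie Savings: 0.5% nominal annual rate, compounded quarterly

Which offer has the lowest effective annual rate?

Prairie Savings

Granite Savings: (1 + 0.012/12)^12 − 1 = 1.207%
Beacon Savings: e^0.016 − 1 = 1.613%
Prairie Savings: (1 + 0.005/4)^4 − 1 = 0.501%
The lowest effective annual rate is Prairie Savings at 0.501%.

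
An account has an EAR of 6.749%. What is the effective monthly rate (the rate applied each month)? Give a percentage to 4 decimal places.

0.5457%

The per-month rate i satisfies (1 + i)^12 = 1 + 0.06749.
i = 1.06749^(1/12) − 1 = 0.0054573 = 0.5457%.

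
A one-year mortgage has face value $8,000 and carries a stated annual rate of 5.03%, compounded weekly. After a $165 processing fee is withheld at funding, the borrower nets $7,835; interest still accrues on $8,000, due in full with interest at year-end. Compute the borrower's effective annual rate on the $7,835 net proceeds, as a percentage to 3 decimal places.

Amount owed after one year: 8,000 × (1 + 0.0503/52)^52 = 8,000 × 1.051561 = $8,412.49.
Effective rate on net proceeds: 8,412.49 / 7,835 − 1 = 0.073706 = 7.371%.

7.371%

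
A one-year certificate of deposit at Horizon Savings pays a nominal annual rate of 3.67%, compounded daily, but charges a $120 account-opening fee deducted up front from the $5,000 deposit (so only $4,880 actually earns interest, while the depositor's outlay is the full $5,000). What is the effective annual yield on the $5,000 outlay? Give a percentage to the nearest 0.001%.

Value after one year: 4,880 × (1 + 0.0367/365)^365 = 4,880 × 1.037380 = $5,062.41.
Effective yield on the $5,000 outlay: 5,062.41 / 5,000 − 1 = 0.012483 = 1.248%.

1.248%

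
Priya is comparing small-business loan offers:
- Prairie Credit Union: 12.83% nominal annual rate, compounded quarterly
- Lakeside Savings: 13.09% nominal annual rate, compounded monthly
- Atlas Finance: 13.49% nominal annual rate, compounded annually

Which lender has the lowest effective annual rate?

Prairie Credit Union: (1 + 0.1283/4)^4 − 1 = 13.461%
Lakeside Savings: (1 + 0.1309/12)^12 − 1 = 13.905%
Atlas Finance: compounded annually, EAR = 13.490%
The lowest effective annual rate is Prairie Credit Union at 13.461%.

Prairie Credit Union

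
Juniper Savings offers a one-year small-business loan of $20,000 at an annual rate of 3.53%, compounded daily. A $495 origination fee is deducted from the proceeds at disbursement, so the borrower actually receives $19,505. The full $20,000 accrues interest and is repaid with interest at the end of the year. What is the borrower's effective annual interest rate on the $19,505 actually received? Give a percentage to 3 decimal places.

6.222%

Amount owed after one year: 20,000 × (1 + 0.0353/365)^365 = 20,000 × 1.035929 = $20,718.57.
Effective rate on net proceeds: 20,718.57 / 19,505 − 1 = 0.062219 = 6.222%.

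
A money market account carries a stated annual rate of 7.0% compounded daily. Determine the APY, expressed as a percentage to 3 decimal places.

EAR = (1 + 0.070/365)^365 − 1.
= 1.072501 − 1 = 7.250%.

7.250%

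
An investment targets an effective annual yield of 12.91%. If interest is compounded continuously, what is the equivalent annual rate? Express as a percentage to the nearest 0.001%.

Continuous: nominal r satisfies e^r − 1 = 0.1291.
r = ln(1 + 0.1291) = ln(1.1291) = 0.121421 = 12.142%.

12.142%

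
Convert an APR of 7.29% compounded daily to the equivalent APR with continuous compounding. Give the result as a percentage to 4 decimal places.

EAR = (1 + 0.0729/365)^365 − 1 = 0.075615.
Equivalent continuous rate: r = ln(1 + 0.075615) = 0.072893 = 7.2893%.

7.2893%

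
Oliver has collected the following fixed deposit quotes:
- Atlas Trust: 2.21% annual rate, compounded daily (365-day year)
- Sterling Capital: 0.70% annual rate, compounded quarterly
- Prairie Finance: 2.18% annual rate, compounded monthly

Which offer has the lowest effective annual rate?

Atlas Trust: (1 + 0.0221/365)^365 − 1 = 2.235%
Sterling Capital: (1 + 0.0070/4)^4 − 1 = 0.702%
Prairie Finance: (1 + 0.0218/12)^12 − 1 = 2.202%
The lowest effective annual rate is Sterling Capital at 0.702%.

Sterling Capital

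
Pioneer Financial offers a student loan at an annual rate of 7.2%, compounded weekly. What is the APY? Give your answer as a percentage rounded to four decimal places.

EAR = (1 + 0.072/52)^52 − 1.
= (1 + 0.001385)^52 − 1 = 1.074602 − 1 = 7.4602%.

7.4602%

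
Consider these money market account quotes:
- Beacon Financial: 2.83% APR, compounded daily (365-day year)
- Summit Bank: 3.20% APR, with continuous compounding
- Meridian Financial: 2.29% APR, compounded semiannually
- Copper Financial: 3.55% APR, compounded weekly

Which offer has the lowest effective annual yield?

Meridian Financial

Beacon Financial: (1 + 0.0283/365)^365 − 1 = 2.870%
Summit Bank: e^0.0320 − 1 = 3.252%
Meridian Financial: (1 + 0.0229/2)^2 − 1 = 2.303%
Copper Financial: (1 + 0.0355/52)^52 − 1 = 3.613%
The lowest effective annual rate is Meridian Financial at 2.303%.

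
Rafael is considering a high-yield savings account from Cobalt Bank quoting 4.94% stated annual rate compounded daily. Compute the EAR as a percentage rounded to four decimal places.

EAR = (1 + 0.0494/365)^365 − 1.
= (1 + 0.000135)^365 − 1 = 1.050637 − 1 = 5.0637%.

5.0637%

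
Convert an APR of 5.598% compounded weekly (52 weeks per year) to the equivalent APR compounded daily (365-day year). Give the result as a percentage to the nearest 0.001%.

5.595%

EAR = (1 + 0.05598/52)^52 − 1 = 0.057545.
Solve (1 + r/365)^365 = 1.057545: r/365 = 1.057545^(1/365) − 1 = 0.000153, so r = 0.055954 = 5.595%.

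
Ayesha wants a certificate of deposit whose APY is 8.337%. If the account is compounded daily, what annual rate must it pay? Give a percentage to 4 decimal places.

8.0085%

(1 + r/365)^365 − 1 = 0.08337, so 1 + r/365 = 1.08337^(1/365).
r/365 = 0.000219, so r = 0.080085 = 8.0085%.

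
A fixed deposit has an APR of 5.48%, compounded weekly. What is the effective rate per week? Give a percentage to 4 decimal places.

With a nominal annual rate compounded weekly, the periodic rate is the nominal rate divided by 52.
i = 0.0548 / 52 = 0.0010538 = 0.1054%.

0.1054%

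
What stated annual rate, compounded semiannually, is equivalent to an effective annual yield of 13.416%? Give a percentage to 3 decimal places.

(1 + r/2)^2 − 1 = 0.13416, so 1 + r/2 = 1.13416^(1/2).
r/2 = 0.064969, so r = 0.129939 = 12.994%.

12.994%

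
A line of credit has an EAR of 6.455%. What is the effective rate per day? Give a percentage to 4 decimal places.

0.0171%

The per-day rate i satisfies (1 + i)^365 = 1 + 0.06455.
i = 1.06455^(1/365) − 1 = 0.0001714 = 0.0171%.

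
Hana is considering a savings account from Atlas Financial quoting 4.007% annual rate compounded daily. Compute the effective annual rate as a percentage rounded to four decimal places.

EAR = (1 + 0.04007/365)^365 − 1.
= (1 + 0.000110)^365 − 1 = 1.040881 − 1 = 4.0881%.

4.0881%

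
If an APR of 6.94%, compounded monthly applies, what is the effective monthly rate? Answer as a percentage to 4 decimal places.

0.5783%

With a nominal annual rate compounded monthly, the periodic rate is the nominal rate divided by 12.
i = 0.0694 / 12 = 0.0057833 = 0.5783%.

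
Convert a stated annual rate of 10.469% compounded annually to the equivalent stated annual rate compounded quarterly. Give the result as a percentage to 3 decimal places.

10.081%

Compounded annually, EAR = nominal = 0.104690.
Solve (1 + r/4)^4 = 1.104690: r/4 = 1.104690^(1/4) − 1 = 0.025204, so r = 0.100814 = 10.081%.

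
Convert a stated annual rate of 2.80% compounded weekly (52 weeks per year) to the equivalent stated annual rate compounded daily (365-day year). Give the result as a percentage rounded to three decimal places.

2.799%

EAR = (1 + 0.0280/52)^52 − 1 = 0.028388.
Solve (1 + r/365)^365 = 1.028388: r/365 = 1.028388^(1/365) − 1 = 0.000077, so r = 0.027994 = 2.799%.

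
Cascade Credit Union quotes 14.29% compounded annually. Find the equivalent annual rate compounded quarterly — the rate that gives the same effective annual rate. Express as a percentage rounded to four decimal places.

Compounded annually, EAR = nominal = 0.142900.
Solve (1 + r/4)^4 = 1.142900: r/4 = 1.142900^(1/4) − 1 = 0.033956, so r = 0.135824 = 13.5824%.

13.5824%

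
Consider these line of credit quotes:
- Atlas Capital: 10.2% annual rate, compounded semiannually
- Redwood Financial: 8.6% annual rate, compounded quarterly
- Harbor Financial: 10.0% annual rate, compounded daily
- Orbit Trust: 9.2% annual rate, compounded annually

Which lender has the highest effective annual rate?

Harbor Financial

Atlas Capital: (1 + 0.102/2)^2 − 1 = 10.460%
Redwood Financial: (1 + 0.086/4)^4 − 1 = 8.881%
Harbor Financial: (1 + 0.100/365)^365 − 1 = 10.516%
Orbit Trust: compounded annually, EAR = 9.200%
The highest effective annual rate is Harbor Financial at 10.516%.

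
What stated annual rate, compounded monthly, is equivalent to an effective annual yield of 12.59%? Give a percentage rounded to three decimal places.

(1 + r/12)^12 − 1 = 0.1259, so 1 + r/12 = 1.1259^(1/12).
r/12 = 0.009931, so r = 0.119171 = 11.917%.

11.917%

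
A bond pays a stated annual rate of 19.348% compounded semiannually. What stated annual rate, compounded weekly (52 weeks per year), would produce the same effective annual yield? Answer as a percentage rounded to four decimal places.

EAR = (1 + 0.19348/2)^2 − 1 = 0.202839.
Solve (1 + r/52)^52 = 1.202839: r/52 = 1.202839^(1/52) − 1 = 0.003558, so r = 0.185013 = 18.5013%.

18.5013%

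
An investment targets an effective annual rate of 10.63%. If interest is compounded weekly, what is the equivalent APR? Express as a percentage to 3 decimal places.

10.112%

(1 + r/52)^52 − 1 = 0.1063, so 1 + r/52 = 1.1063^(1/52).
r/52 = 0.001945, so r = 0.101119 = 10.112%.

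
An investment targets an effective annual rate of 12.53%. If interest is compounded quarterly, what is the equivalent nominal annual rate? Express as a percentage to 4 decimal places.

11.9809%

(1 + r/4)^4 − 1 = 0.1253, so 1 + r/4 = 1.1253^(1/4).
r/4 = 0.029952, so r = 0.119809 = 11.9809%.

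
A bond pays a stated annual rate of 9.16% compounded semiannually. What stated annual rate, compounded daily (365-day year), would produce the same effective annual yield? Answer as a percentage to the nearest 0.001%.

8.958%

EAR = (1 + 0.0916/2)^2 − 1 = 0.093698.
Solve (1 + r/365)^365 = 1.093698: r/365 = 1.093698^(1/365) − 1 = 0.000245, so r = 0.089575 = 8.958%.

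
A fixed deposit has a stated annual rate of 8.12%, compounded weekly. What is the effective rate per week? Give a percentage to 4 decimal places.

With a nominal annual rate compounded weekly, the periodic rate is the nominal rate divided by 52.
i = 0.0812 / 52 = 0.0015615 = 0.1562%.

0.1562%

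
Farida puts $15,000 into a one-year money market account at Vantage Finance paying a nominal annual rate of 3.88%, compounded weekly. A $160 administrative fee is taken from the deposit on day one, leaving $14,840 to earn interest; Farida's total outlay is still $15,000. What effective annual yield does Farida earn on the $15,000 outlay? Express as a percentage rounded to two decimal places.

2.85%

Value after one year: 14,840 × (1 + 0.0388/52)^52 = 14,840 × 1.039548 = $15,426.89.
Effective yield on the $15,000 outlay: 15,426.89 / 15,000 − 1 = 0.028459 = 2.85%.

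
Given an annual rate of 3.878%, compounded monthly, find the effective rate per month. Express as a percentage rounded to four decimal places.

With a nominal annual rate compounded monthly, the periodic rate is the nominal rate divided by 12.
i = 0.03878 / 12 = 0.0032317 = 0.3232%.

0.3232%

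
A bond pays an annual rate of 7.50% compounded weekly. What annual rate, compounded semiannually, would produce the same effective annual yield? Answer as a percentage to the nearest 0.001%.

7.637%

EAR = (1 + 0.0750/52)^52 − 1 = 0.077826.
Solve (1 + r/2)^2 = 1.077826: r/2 = 1.077826^(1/2) − 1 = 0.038184, so r = 0.076368 = 7.637%.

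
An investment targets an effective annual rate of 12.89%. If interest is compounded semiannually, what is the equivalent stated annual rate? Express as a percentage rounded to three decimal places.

12.499%

(1 + r/2)^2 − 1 = 0.1289, so 1 + r/2 = 1.1289^(1/2).
r/2 = 0.062497, so r = 0.124994 = 12.499%.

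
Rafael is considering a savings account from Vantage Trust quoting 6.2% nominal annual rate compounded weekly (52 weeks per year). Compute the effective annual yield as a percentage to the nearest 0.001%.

EAR = (1 + 0.062/52)^52 − 1.
= 1.063923 − 1 = 6.392%.

6.392%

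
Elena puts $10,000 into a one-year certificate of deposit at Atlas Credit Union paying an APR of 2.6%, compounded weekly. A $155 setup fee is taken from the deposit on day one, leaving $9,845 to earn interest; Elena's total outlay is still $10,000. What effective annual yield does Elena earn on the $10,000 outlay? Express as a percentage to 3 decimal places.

Value after one year: 9,845 × (1 + 0.026/52)^52 = 9,845 × 1.026334 = $10,104.26.
Effective yield on the $10,000 outlay: 10,104.26 / 10,000 − 1 = 0.010426 = 1.043%.

1.043%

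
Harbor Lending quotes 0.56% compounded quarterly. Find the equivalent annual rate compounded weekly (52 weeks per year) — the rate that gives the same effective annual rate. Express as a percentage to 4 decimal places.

0.5596%

EAR = (1 + 0.0056/4)^4 − 1 = 0.005612.
Solve (1 + r/52)^52 = 1.005612: r/52 = 1.005612^(1/52) − 1 = 0.000108, so r = 0.005596 = 0.5596%.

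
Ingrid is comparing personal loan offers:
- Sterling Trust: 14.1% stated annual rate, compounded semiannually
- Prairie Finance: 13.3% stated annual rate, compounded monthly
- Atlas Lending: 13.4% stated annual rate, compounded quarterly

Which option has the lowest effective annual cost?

Atlas Lending

Sterling Trust: (1 + 0.141/2)^2 − 1 = 14.597%
Prairie Finance: (1 + 0.133/12)^12 − 1 = 14.141%
Atlas Lending: (1 + 0.134/4)^4 − 1 = 14.089%
The lowest effective annual rate is Atlas Lending at 14.089%.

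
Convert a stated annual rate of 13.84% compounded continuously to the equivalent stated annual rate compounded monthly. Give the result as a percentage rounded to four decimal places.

EAR under continuous compounding: e^0.1384 − 1 = 0.148435.
Solve (1 + r/12)^12 = 1.148435: r/12 = 1.148435^(1/12) − 1 = 0.011600, so r = 0.139201 = 13.9201%.

13.9201%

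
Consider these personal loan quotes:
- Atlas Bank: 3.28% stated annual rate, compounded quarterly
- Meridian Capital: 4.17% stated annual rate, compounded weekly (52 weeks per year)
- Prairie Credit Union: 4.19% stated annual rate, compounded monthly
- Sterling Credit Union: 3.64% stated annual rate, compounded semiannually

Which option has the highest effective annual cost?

Prairie Credit Union

Atlas Bank: (1 + 0.0328/4)^4 − 1 = 3.321%
Meridian Capital: (1 + 0.0417/52)^52 − 1 = 4.256%
Prairie Credit Union: (1 + 0.0419/12)^12 − 1 = 4.271%
Sterling Credit Union: (1 + 0.0364/2)^2 − 1 = 3.673%
The highest effective annual rate is Prairie Credit Union at 4.271%.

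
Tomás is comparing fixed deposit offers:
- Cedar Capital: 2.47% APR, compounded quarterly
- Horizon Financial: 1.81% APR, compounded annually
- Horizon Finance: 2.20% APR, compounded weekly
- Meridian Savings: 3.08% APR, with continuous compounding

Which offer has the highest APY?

Cedar Capital: (1 + 0.0247/4)^4 − 1 = 2.493%
Horizon Financial: compounded annually, EAR = 1.810%
Horizon Finance: (1 + 0.0220/52)^52 − 1 = 2.224%
Meridian Savings: e^0.0308 − 1 = 3.128%
The highest effective annual rate is Meridian Savings at 3.128%.

Meridian Savings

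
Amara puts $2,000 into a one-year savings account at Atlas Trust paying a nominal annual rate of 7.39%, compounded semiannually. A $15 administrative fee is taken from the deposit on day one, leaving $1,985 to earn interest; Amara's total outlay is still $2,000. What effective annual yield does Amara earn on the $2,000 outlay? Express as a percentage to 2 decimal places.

Value after one year: 1,985 × (1 + 0.0739/2)^2 = 1,985 × 1.075265 = $2,134.40.
Effective yield on the $2,000 outlay: 2,134.40 / 2,000 − 1 = 0.067201 = 6.72%.

6.72%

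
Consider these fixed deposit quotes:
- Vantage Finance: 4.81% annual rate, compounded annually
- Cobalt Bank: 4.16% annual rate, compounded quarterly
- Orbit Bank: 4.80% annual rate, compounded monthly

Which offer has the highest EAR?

Vantage Finance: compounded annually, EAR = 4.810%
Cobalt Bank: (1 + 0.0416/4)^4 − 1 = 4.225%
Orbit Bank: (1 + 0.0480/12)^12 − 1 = 4.907%
The highest effective annual rate is Orbit Bank at 4.907%.

Orbit Bank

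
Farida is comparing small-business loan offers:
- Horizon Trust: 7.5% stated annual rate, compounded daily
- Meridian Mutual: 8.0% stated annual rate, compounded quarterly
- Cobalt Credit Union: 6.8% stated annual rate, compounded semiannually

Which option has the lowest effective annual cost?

Horizon Trust: (1 + 0.075/365)^365 − 1 = 7.788%
Meridian Mutual: (1 + 0.080/4)^4 − 1 = 8.243%
Cobalt Credit Union: (1 + 0.068/2)^2 − 1 = 6.916%
The lowest effective annual rate is Cobalt Credit Union at 6.916%.

Cobalt Credit Union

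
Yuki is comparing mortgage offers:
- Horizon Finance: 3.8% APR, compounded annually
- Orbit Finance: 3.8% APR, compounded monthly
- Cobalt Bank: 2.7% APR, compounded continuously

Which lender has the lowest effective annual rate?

Horizon Finance: compounded annually, EAR = 3.800%
Orbit Finance: (1 + 0.038/12)^12 − 1 = 3.867%
Cobalt Bank: e^0.027 − 1 = 2.737%
The lowest effective annual rate is Cobalt Bank at 2.737%.

Cobalt Bank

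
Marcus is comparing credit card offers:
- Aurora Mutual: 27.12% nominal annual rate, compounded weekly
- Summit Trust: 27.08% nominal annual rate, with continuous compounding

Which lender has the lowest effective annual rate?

Aurora Mutual: (1 + 0.2712/52)^52 − 1 = 31.061%
Summit Trust: e^0.2708 − 1 = 31.101%
The lowest effective annual rate is Aurora Mutual at 31.061%.

Aurora Mutual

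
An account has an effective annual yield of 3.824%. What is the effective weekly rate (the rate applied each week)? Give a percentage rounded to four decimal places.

The per-week rate i satisfies (1 + i)^52 = 1 + 0.03824.
i = 1.03824^(1/52) − 1 = 0.0007219 = 0.0722%.

0.0722%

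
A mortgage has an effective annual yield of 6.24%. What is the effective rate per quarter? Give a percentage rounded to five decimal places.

1.52477%

The per-quarter rate i satisfies (1 + i)^4 = 1 + 0.0624.
i = 1.0624^(1/4) − 1 = 0.0152477 = 1.52477%.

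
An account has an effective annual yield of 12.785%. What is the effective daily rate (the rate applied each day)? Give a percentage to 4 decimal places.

The per-day rate i satisfies (1 + i)^365 = 1 + 0.12785.
i = 1.12785^(1/365) − 1 = 0.0003297 = 0.0330%.

0.0330%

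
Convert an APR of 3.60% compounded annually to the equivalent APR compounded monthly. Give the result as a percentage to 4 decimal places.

Compounded annually, EAR = nominal = 0.036000.
Solve (1 + r/12)^12 = 1.036000: r/12 = 1.036000^(1/12) − 1 = 0.002952, so r = 0.035419 = 3.5419%.

3.5419%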